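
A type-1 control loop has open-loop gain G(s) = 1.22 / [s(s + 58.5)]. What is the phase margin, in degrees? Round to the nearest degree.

Gain crossover: |G(jω)| = 1 at ω ≈ 0.0209 rad/s.
∠G(j0.0209) = −90° − arctan(0.0209/58.5) ≈ -90.02°
PM = 180° + (-90.02°) = 89.98°

90°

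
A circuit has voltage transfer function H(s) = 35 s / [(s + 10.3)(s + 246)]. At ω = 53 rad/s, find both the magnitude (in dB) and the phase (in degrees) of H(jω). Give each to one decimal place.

|j53| = 53
|j53 + 10.3| = √(53² + 10.3²) = 53.99
|j53 + 246| = √(53² + 246²) = 251.6
|H(j53)| = 35 × 53 / (53.99 × 251.6) = 0.13653
20 log₁₀(0.13653) = -17.30 dB
∠(j53) = 90.00°
∠(j53 + 10.3) = arctan(53/10.3) = 79.00°
∠(j53 + 246) = arctan(53/246) = 12.16°
∠H(j53) = 90.00° − (79.00° + 12.16°) = -1.16°

|H| = -17.3 dB, ∠H = -1.2 deg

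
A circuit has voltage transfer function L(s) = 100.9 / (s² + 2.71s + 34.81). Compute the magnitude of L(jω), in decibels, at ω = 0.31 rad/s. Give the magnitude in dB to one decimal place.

9.3 dB

|(j0.31)² + 2.71(j0.31) + 34.81| = |34.714 + j0.8401| = 34.72
|L(j0.31)| = 100.9 / 34.72 = 2.9058
20 log₁₀(2.9058) = 9.27 dB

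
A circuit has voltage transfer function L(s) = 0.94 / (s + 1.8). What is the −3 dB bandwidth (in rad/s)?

For a single-pole low-pass, the −3 dB point is at the pole: ω = 1.8 rad/s.

1.8 rad/s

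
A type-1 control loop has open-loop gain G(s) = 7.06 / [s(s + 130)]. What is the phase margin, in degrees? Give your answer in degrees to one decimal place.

Gain crossover: |G(jω)| = 1 at ω ≈ 0.0543 rad/s.
∠G(j0.0543) = −90° − arctan(0.0543/130) ≈ -90.02°
PM = 180° + (-90.02°) = 89.98°

90.0 deg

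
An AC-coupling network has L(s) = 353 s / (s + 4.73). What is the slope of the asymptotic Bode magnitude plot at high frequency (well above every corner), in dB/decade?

With 1 zero and 1 pole, the high-frequency asymptotic slope is 20 × (1 − 1) = 0 dB/decade.

0 dB/decade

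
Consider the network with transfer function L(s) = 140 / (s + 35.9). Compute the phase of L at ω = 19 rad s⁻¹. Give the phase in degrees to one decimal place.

∠(j19 + 35.9) = arctan(19/35.9) = 27.89°
∠L(j19) = −27.89° = -27.89°

-27.9°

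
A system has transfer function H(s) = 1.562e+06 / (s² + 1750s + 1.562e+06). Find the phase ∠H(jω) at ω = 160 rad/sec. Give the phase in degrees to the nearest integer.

∠[(j160)² + 1750(j160) + 1.562e+06] = ∠[1.5364e+06 + j2.8e+05] = 10.33°
∠H(j160) = −10.33° = -10.33°

-10°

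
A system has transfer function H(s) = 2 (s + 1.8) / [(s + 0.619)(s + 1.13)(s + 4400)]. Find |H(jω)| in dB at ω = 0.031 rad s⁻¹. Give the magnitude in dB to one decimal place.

|j0.031 + 1.8| = √(0.031² + 1.8²) = 1.8
|j0.031 + 0.619| = √(0.031² + 0.619²) = 0.6198
|j0.031 + 1.13| = √(0.031² + 1.13²) = 1.13
|j0.031 + 4400| = √(0.031² + 4400²) = 4400
|H(j0.031)| = 2 × 1.8 / (0.6198 × 1.13 × 4400) = 0.001168
20 log₁₀(0.001168) = -58.65 dB

-58.7 dB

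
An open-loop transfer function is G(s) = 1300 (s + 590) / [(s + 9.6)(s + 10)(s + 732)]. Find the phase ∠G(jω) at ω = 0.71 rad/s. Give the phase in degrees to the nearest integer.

-8°

∠(j0.71 + 590) = arctan(0.71/590) = 0.07°
∠(j0.71 + 9.6) = arctan(0.71/9.6) = 4.23°
∠(j0.71 + 10) = arctan(0.71/10) = 4.06°
∠(j0.71 + 732) = arctan(0.71/732) = 0.06°
∠G(j0.71) = 0.07° − (4.23° + 4.06° + 0.06°) = -8.28°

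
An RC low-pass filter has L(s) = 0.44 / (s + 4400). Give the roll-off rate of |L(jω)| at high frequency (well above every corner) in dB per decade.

-20 dB/decade

With 0 zeros and 1 pole, the high-frequency asymptotic slope is 20 × (0 − 1) = -20 dB/decade.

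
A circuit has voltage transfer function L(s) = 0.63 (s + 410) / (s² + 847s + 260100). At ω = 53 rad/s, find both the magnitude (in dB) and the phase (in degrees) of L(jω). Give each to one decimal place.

|j53 + 410| = √(53² + 410²) = 413.4
|(j53)² + 847(j53) + 260100| = |2.5729e+05 + j44891| = 2.612e+05
|L(j53)| = 0.63 × 413.4 / 2.612e+05 = 0.00099721
20 log₁₀(0.00099721) = -60.02 dB
∠(j53 + 410) = arctan(53/410) = 7.37°
∠[(j53)² + 847(j53) + 260100] = ∠[2.5729e+05 + j44891] = 9.90°
∠L(j53) = 7.37° − 9.90° = -2.53°

|L| = -60.0 dB, ∠L = -2.5°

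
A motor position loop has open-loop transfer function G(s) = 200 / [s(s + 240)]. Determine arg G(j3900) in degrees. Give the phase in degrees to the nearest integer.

-176 deg

∠(j3900 + 240) = arctan(3900/240) = 86.48°
∠(j3900) = 90.00°
∠G(j3900) = − (86.48° + 90.00°) = -176.48°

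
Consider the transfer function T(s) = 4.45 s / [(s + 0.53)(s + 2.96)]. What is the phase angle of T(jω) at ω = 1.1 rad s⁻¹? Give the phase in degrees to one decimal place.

∠(j1.1) = 90.00°
∠(j1.1 + 0.53) = arctan(1.1/0.53) = 64.27°
∠(j1.1 + 2.96) = arctan(1.1/2.96) = 20.39°
∠T(j1.1) = 90.00° − (64.27° + 20.39°) = 5.34°

5.3°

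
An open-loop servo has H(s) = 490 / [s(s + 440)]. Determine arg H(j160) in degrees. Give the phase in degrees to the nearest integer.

∠(j160 + 440) = arctan(160/440) = 19.98°
∠(j160) = 90.00°
∠H(j160) = − (19.98° + 90.00°) = -109.98°

-110 deg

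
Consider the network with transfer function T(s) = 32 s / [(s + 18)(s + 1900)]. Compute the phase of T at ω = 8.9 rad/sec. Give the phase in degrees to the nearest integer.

∠(j8.9) = 90.00°
∠(j8.9 + 18) = arctan(8.9/18) = 26.31°
∠(j8.9 + 1900) = arctan(8.9/1900) = 0.27°
∠T(j8.9) = 90.00° − (26.31° + 0.27°) = 63.42°

63°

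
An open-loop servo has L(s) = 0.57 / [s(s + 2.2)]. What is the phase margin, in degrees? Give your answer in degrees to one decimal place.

Gain crossover: |L(jω)| = 1 at ω ≈ 0.257 rad/s.
∠L(j0.257) = −90° − arctan(0.257/2.2) ≈ -96.67°
PM = 180° + (-96.67°) = 83.33°

83.3°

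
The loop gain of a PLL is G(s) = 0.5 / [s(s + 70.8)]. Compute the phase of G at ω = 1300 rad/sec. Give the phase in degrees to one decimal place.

∠(j1300 + 70.8) = arctan(1300/70.8) = 86.88°
∠(j1300) = 90.00°
∠G(j1300) = − (86.88° + 90.00°) = -176.88°

-176.9 deg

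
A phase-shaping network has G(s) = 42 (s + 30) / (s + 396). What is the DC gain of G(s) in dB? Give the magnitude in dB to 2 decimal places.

G(0) = 42 × 30 / 396 = 3.1818
20 log₁₀(3.1818) = 10.054 dB

10.05 dB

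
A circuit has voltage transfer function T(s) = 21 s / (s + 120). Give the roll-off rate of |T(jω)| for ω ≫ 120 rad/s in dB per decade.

0 dB/decade

With 1 zero and 1 pole, the high-frequency asymptotic slope is 20 × (1 − 1) = 0 dB/decade.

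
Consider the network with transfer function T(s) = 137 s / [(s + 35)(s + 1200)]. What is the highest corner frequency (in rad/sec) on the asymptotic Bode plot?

Break frequencies occur at each pole and zero magnitude: 35 rad/sec, 1200 rad/sec.
The highest is 1200 rad/sec.

1200 rad/sec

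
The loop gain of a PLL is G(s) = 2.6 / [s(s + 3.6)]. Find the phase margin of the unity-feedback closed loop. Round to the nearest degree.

79 deg

Gain crossover: |G(jω)| = 1 at ω ≈ 0.709 rad s⁻¹.
∠G(j0.709) = −90° − arctan(0.709/3.6) ≈ -101.14°
PM = 180° + (-101.14°) = 78.86°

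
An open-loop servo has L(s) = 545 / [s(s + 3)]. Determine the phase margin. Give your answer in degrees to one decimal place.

Gain crossover: |L(jω)| = 1 at ω ≈ 23.2 rad s⁻¹.
∠L(j23.2) = −90° − arctan(23.2/3) ≈ -172.65°
PM = 180° + (-172.65°) = 7.35°

7.4 deg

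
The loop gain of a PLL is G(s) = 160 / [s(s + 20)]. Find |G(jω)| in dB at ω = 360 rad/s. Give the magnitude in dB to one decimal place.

|j360 + 20| = √(360² + 20²) = 360.6
|j360| = 360
|G(j360)| = 160 / (360.6 × 360) = 0.0012327
20 log₁₀(0.0012327) = -58.18 dB

-58.2 dB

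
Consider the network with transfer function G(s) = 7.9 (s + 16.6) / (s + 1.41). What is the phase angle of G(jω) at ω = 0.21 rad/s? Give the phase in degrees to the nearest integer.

∠(j0.21 + 16.6) = arctan(0.21/16.6) = 0.72°
∠(j0.21 + 1.41) = arctan(0.21/1.41) = 8.47°
∠G(j0.21) = 0.72° − 8.47° = -7.75°

-8°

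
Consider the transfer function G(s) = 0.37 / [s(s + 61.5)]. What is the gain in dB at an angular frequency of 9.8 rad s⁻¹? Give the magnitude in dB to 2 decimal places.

|j9.8 + 61.5| = √(9.8² + 61.5²) = 62.28
|j9.8| = 9.8
|G(j9.8)| = 0.37 / (62.28 × 9.8) = 0.00060626
20 log₁₀(0.00060626) = -64.347 dB

-64.35 dB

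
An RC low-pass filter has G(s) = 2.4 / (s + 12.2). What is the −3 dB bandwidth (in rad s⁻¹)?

12.2 rad s⁻¹

For a single-pole low-pass, the −3 dB point is at the pole: ω = 12.2 rad s⁻¹.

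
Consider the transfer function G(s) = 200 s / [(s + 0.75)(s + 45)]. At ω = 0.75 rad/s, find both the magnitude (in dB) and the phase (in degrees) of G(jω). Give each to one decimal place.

|G| = 9.9 dB, ∠G = 44.0 deg

|j0.75| = 0.75
|j0.75 + 0.75| = √(0.75² + 0.75²) = 1.061
|j0.75 + 45| = √(0.75² + 45²) = 45.01
|G(j0.75)| = 200 × 0.75 / (1.061 × 45.01) = 3.1423
20 log₁₀(3.1423) = 9.94 dB
∠(j0.75) = 90.00°
∠(j0.75 + 0.75) = arctan(0.75/0.75) = 45.00°
∠(j0.75 + 45) = arctan(0.75/45) = 0.95°
∠G(j0.75) = 90.00° − (45.00° + 0.95°) = 44.05°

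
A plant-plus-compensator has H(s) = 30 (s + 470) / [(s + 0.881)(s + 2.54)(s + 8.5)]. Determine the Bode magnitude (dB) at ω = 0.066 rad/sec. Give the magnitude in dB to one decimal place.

|j0.066 + 470| = √(0.066² + 470²) = 470
|j0.066 + 0.881| = √(0.066² + 0.881²) = 0.8835
|j0.066 + 2.54| = √(0.066² + 2.54²) = 2.541
|j0.066 + 8.5| = √(0.066² + 8.5²) = 8.5
|H(j0.066)| = 30 × 470 / (0.8835 × 2.541 × 8.5) = 738.95
20 log₁₀(738.95) = 57.37 dB

57.4 dB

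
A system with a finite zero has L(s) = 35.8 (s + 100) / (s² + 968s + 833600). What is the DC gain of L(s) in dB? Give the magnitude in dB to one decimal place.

L(0) = 35.8 × 100 / 833600 = 0.0042946
20 log₁₀(0.0042946) = -47.34 dB

-47.3 dB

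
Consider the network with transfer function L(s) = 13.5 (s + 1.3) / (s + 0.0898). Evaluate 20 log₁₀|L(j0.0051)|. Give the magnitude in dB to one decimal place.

|j0.0051 + 1.3| = √(0.0051² + 1.3²) = 1.3
|j0.0051 + 0.0898| = √(0.0051² + 0.0898²) = 0.08994
|L(j0.0051)| = 13.5 × 1.3 / 0.08994 = 195.12
20 log₁₀(195.12) = 45.81 dB

45.8 dB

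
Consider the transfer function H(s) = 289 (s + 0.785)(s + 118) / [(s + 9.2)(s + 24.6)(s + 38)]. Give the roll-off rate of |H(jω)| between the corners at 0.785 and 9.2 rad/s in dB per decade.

20 dB/decade

In this band the factors already past their corner are: zero at 0.785; net slope = 20 dB/decade.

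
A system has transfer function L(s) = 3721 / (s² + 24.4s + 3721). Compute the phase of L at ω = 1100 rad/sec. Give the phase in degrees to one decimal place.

∠[(j1100)² + 24.4(j1100) + 3721] = ∠[-1.2063e+06 + j26840] = 178.73°
∠L(j1100) = −178.73° = -178.73°

-178.7°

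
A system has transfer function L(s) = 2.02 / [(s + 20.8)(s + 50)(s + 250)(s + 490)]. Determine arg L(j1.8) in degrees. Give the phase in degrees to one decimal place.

-7.6°

∠(j1.8 + 20.8) = arctan(1.8/20.8) = 4.95°
∠(j1.8 + 50) = arctan(1.8/50) = 2.06°
∠(j1.8 + 250) = arctan(1.8/250) = 0.41°
∠(j1.8 + 490) = arctan(1.8/490) = 0.21°
∠L(j1.8) = − (4.95° + 2.06° + 0.41° + 0.21°) = -7.63°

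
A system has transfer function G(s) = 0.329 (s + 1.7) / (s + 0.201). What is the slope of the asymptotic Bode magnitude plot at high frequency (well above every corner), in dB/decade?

0 dB/decade

With 1 zero and 1 pole, the high-frequency asymptotic slope is 20 × (1 − 1) = 0 dB/decade.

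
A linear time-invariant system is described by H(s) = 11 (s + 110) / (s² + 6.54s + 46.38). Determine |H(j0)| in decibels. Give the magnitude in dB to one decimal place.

28.3 dB

H(0) = 11 × 110 / 46.38 = 26.089
20 log₁₀(26.089) = 28.33 dB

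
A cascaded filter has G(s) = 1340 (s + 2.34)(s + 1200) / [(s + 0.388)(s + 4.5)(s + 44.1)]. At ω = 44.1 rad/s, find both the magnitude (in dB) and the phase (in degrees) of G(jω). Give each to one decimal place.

|j44.1 + 2.34| = √(44.1² + 2.34²) = 44.16
|j44.1 + 1200| = √(44.1² + 1200²) = 1201
|j44.1 + 0.388| = √(44.1² + 0.388²) = 44.1
|j44.1 + 4.5| = √(44.1² + 4.5²) = 44.33
|j44.1 + 44.1| = √(44.1² + 44.1²) = 62.37
|G(j44.1)| = 1340 × 44.16 × 1201 / (44.1 × 44.33 × 62.37) = 582.82
20 log₁₀(582.82) = 55.31 dB
∠(j44.1 + 2.34) = arctan(44.1/2.34) = 86.96°
∠(j44.1 + 1200) = arctan(44.1/1200) = 2.10°
∠(j44.1 + 0.388) = arctan(44.1/0.388) = 89.50°
∠(j44.1 + 4.5) = arctan(44.1/4.5) = 84.17°
∠(j44.1 + 44.1) = arctan(44.1/44.1) = 45.00°
∠G(j44.1) = 86.96° + 2.10° − (89.50° + 84.17° + 45.00°) = -129.60°

|G| = 55.3 dB, ∠G = -129.6 deg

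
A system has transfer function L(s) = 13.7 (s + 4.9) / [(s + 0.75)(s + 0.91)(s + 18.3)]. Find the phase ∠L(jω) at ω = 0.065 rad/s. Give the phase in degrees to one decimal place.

∠(j0.065 + 4.9) = arctan(0.065/4.9) = 0.76°
∠(j0.065 + 0.75) = arctan(0.065/0.75) = 4.95°
∠(j0.065 + 0.91) = arctan(0.065/0.91) = 4.09°
∠(j0.065 + 18.3) = arctan(0.065/18.3) = 0.20°
∠L(j0.065) = 0.76° − (4.95° + 4.09° + 0.20°) = -8.48°

-8.5°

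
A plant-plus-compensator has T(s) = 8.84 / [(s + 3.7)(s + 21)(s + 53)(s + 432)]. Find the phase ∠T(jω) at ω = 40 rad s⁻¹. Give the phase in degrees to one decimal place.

-189.3°

∠(j40 + 3.7) = arctan(40/3.7) = 84.72°
∠(j40 + 21) = arctan(40/21) = 62.30°
∠(j40 + 53) = arctan(40/53) = 37.04°
∠(j40 + 432) = arctan(40/432) = 5.29°
∠T(j40) = − (84.72° + 62.30° + 37.04° + 5.29°) = -189.35°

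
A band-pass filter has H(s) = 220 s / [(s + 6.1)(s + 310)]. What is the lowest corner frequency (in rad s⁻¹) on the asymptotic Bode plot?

6.1 rad s⁻¹

Break frequencies occur at each pole and zero magnitude: 6.1 rad s⁻¹, 310 rad s⁻¹.
The lowest is 6.1 rad s⁻¹.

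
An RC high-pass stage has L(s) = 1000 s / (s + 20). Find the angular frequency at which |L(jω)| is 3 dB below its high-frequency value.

20 rad/s

For a single-pole high-pass, the −3 dB point is at the pole: ω = 20 rad/s.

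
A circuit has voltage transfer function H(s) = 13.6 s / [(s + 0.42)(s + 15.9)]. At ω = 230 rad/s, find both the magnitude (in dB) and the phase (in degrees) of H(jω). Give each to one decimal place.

|j230| = 230
|j230 + 0.42| = √(230² + 0.42²) = 230
|j230 + 15.9| = √(230² + 15.9²) = 230.5
|H(j230)| = 13.6 × 230 / (230 × 230.5) = 0.05899
20 log₁₀(0.05899) = -24.58 dB
∠(j230) = 90.00°
∠(j230 + 0.42) = arctan(230/0.42) = 89.90°
∠(j230 + 15.9) = arctan(230/15.9) = 86.05°
∠H(j230) = 90.00° − (89.90° + 86.05°) = -85.94°

|H| = -24.6 dB, ∠H = -85.9°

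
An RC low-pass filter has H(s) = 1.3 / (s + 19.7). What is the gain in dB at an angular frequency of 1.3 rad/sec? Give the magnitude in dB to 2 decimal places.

|j1.3 + 19.7| = √(1.3² + 19.7²) = 19.74
|H(j1.3)| = 1.3 / 19.74 = 0.065847
20 log₁₀(0.065847) = -23.629 dB

-23.63 dB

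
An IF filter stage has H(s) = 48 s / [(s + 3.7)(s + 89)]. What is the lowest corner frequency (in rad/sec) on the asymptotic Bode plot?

Break frequencies occur at each pole and zero magnitude: 3.7 rad/sec, 89 rad/sec.
The lowest is 3.7 rad/sec.

3.7 rad/sec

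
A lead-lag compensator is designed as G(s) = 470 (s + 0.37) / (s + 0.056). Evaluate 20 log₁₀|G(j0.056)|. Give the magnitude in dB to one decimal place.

66.9 dB

|j0.056 + 0.37| = √(0.056² + 0.37²) = 0.3742
|j0.056 + 0.056| = √(0.056² + 0.056²) = 0.0792
|G(j0.056)| = 470 × 0.3742 / 0.0792 = 2220.8
20 log₁₀(2220.8) = 66.93 dB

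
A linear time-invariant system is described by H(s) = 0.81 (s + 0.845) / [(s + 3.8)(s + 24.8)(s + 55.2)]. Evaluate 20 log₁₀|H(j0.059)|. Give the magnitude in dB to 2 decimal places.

|j0.059 + 0.845| = √(0.059² + 0.845²) = 0.8471
|j0.059 + 3.8| = √(0.059² + 3.8²) = 3.8
|j0.059 + 24.8| = √(0.059² + 24.8²) = 24.8
|j0.059 + 55.2| = √(0.059² + 55.2²) = 55.2
|H(j0.059)| = 0.81 × 0.8471 / (3.8 × 24.8 × 55.2) = 0.00013188
20 log₁₀(0.00013188) = -77.597 dB

-77.60 dB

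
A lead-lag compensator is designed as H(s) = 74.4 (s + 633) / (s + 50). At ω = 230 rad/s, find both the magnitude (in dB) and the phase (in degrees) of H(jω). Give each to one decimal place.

|H| = 46.6 dB, ∠H = -57.8°

|j230 + 633| = √(230² + 633²) = 673.5
|j230 + 50| = √(230² + 50²) = 235.4
|H(j230)| = 74.4 × 673.5 / 235.4 = 212.89
20 log₁₀(212.89) = 46.56 dB
∠(j230 + 633) = arctan(230/633) = 19.97°
∠(j230 + 50) = arctan(230/50) = 77.74°
∠H(j230) = 19.97° − 77.74° = -57.77°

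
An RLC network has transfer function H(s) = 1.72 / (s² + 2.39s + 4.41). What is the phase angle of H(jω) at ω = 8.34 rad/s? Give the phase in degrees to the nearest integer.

-163 deg

∠[(j8.34)² + 2.39(j8.34) + 4.41] = ∠[-65.146 + j19.933] = 162.99°
∠H(j8.34) = −162.99° = -162.99°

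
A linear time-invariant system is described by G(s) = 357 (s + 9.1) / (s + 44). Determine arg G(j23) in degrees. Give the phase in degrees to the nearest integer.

∠(j23 + 9.1) = arctan(23/9.1) = 68.41°
∠(j23 + 44) = arctan(23/44) = 27.60°
∠G(j23) = 68.41° − 27.60° = 40.82°

41°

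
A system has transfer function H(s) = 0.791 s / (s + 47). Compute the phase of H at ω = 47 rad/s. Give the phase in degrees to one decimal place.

∠(j47) = 90.00°
∠(j47 + 47) = arctan(47/47) = 45.00°
∠H(j47) = 90.00° − 45.00° = 45.00°

45.0°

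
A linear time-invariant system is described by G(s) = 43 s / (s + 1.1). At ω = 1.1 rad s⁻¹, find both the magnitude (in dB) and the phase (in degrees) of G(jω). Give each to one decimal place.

|j1.1| = 1.1
|j1.1 + 1.1| = √(1.1² + 1.1²) = 1.556
|G(j1.1)| = 43 × 1.1 / 1.556 = 30.406
20 log₁₀(30.406) = 29.66 dB
∠(j1.1) = 90.00°
∠(j1.1 + 1.1) = arctan(1.1/1.1) = 45.00°
∠G(j1.1) = 90.00° − 45.00° = 45.00°

|G| = 29.7 dB, ∠G = 45.0°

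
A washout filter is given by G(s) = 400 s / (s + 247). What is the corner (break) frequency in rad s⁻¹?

The single real pole at s = −247 gives a corner at ω = 247 rad s⁻¹.

247 rad s⁻¹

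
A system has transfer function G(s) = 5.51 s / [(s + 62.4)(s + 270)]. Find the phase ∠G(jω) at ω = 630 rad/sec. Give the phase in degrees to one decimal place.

-61.1°

∠(j630) = 90.00°
∠(j630 + 62.4) = arctan(630/62.4) = 84.34°
∠(j630 + 270) = arctan(630/270) = 66.80°
∠G(j630) = 90.00° − (84.34° + 66.80°) = -61.14°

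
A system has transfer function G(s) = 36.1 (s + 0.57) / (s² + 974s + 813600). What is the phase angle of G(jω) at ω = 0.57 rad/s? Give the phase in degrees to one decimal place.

∠(j0.57 + 0.57) = arctan(0.57/0.57) = 45.00°
∠[(j0.57)² + 974(j0.57) + 813600] = ∠[8.136e+05 + j555.18] = 0.04°
∠G(j0.57) = 45.00° − 0.04° = 44.96°

45.0°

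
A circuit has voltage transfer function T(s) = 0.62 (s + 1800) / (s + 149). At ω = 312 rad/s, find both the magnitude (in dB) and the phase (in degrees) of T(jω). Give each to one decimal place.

|j312 + 1800| = √(312² + 1800²) = 1827
|j312 + 149| = √(312² + 149²) = 345.8
|T(j312)| = 0.62 × 1827 / 345.8 = 3.2759
20 log₁₀(3.2759) = 10.31 dB
∠(j312 + 1800) = arctan(312/1800) = 9.83°
∠(j312 + 149) = arctan(312/149) = 64.47°
∠T(j312) = 9.83° − 64.47° = -54.64°

|T| = 10.3 dB, ∠T = -54.6 deg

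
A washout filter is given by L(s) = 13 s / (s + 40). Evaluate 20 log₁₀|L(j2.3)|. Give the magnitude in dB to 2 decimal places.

|j2.3| = 2.3
|j2.3 + 40| = √(2.3² + 40²) = 40.07
|L(j2.3)| = 13 × 2.3 / 40.07 = 0.74627
20 log₁₀(0.74627) = -2.542 dB

-2.54 dB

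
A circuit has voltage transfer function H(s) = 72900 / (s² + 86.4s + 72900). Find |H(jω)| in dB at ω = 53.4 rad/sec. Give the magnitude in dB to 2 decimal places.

|(j53.4)² + 86.4(j53.4) + 72900| = |70048 + j4613.8| = 7.02e+04
|H(j53.4)| = 72900 / 7.02e+04 = 1.0385
20 log₁₀(1.0385) = 0.328 dB

0.33 dB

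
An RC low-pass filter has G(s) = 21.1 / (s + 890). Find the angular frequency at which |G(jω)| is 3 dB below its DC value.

890 rad/s

For a single-pole low-pass, the −3 dB point is at the pole: ω = 890 rad/s.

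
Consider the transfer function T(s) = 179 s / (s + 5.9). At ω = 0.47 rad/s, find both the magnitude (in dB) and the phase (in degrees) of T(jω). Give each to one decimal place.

|T| = 23.1 dB, ∠T = 85.4°

|j0.47| = 0.47
|j0.47 + 5.9| = √(0.47² + 5.9²) = 5.919
|T(j0.47)| = 179 × 0.47 / 5.919 = 14.214
20 log₁₀(14.214) = 23.05 dB
∠(j0.47) = 90.00°
∠(j0.47 + 5.9) = arctan(0.47/5.9) = 4.55°
∠T(j0.47) = 90.00° − 4.55° = 85.45°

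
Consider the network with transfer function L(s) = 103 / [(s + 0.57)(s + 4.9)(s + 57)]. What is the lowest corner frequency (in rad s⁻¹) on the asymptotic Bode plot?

0.57 rad s⁻¹

Break frequencies occur at each pole and zero magnitude: 0.57 rad s⁻¹, 4.9 rad s⁻¹, 57 rad s⁻¹.
The lowest is 0.57 rad s⁻¹.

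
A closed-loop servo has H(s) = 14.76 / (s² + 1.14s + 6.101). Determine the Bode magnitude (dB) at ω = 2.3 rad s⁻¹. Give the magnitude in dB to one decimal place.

|(j2.3)² + 1.14(j2.3) + 6.101| = |0.811 + j2.622| = 2.745
|H(j2.3)| = 14.76 / 2.745 = 5.3779
20 log₁₀(5.3779) = 14.61 dB

14.6 dB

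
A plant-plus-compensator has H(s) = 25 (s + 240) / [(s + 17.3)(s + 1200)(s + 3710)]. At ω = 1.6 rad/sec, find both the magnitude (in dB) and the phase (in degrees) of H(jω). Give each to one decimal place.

|H| = -82.2 dB, ∠H = -5.0°

|j1.6 + 240| = √(1.6² + 240²) = 240
|j1.6 + 17.3| = √(1.6² + 17.3²) = 17.37
|j1.6 + 1200| = √(1.6² + 1200²) = 1200
|j1.6 + 3710| = √(1.6² + 3710²) = 3710
|H(j1.6)| = 25 × 240 / (17.37 × 1200 × 3710) = 7.7573e-05
20 log₁₀(7.7573e-05) = -82.21 dB
∠(j1.6 + 240) = arctan(1.6/240) = 0.38°
∠(j1.6 + 17.3) = arctan(1.6/17.3) = 5.28°
∠(j1.6 + 1200) = arctan(1.6/1200) = 0.08°
∠(j1.6 + 3710) = arctan(1.6/3710) = 0.02°
∠H(j1.6) = 0.38° − (5.28° + 0.08° + 0.02°) = -5.00°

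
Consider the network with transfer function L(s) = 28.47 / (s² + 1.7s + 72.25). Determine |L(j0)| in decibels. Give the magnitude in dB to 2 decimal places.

L(0) = 28.47 / 72.25 = 0.39405
20 log₁₀(0.39405) = -8.089 dB

-8.09 dB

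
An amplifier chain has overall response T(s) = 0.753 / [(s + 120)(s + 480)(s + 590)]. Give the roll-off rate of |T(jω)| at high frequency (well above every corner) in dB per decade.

With 0 zeros and 3 poles, the high-frequency asymptotic slope is 20 × (0 − 3) = -60 dB/decade.

-60 dB/decade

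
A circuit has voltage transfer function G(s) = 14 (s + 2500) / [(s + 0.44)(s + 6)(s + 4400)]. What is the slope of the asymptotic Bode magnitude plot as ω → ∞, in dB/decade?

With 1 zero and 3 poles, the high-frequency asymptotic slope is 20 × (1 − 3) = -40 dB/decade.

-40 dB/decade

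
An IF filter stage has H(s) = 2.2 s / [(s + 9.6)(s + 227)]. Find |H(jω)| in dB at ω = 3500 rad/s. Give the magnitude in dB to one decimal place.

-64.1 dB

|j3500| = 3500
|j3500 + 9.6| = √(3500² + 9.6²) = 3500
|j3500 + 227| = √(3500² + 227²) = 3507
|H(j3500)| = 2.2 × 3500 / (3500 × 3507) = 0.00062725
20 log₁₀(0.00062725) = -64.05 dB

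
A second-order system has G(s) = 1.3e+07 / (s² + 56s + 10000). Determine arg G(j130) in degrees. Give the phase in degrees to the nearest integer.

∠[(j130)² + 56(j130) + 10000] = ∠[-6900 + j7280] = 133.46°
∠G(j130) = −133.46° = -133.46°

-133°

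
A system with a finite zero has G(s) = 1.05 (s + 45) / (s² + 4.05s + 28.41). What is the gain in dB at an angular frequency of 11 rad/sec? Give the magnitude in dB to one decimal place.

-6.5 dB

|j11 + 45| = √(11² + 45²) = 46.32
|(j11)² + 4.05(j11) + 28.41| = |-92.59 + j44.55| = 102.8
|G(j11)| = 1.05 × 46.32 / 102.8 = 0.47339
20 log₁₀(0.47339) = -6.50 dB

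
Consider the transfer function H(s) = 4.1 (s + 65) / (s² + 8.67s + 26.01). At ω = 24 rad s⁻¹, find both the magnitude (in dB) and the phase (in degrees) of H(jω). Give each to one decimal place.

|H| = -6.3 dB, ∠H = -139.0°

|j24 + 65| = √(24² + 65²) = 69.29
|(j24)² + 8.67(j24) + 26.01| = |-549.99 + j208.08| = 588
|H(j24)| = 4.1 × 69.29 / 588 = 0.48311
20 log₁₀(0.48311) = -6.32 dB
∠(j24 + 65) = arctan(24/65) = 20.27°
∠[(j24)² + 8.67(j24) + 26.01] = ∠[-549.99 + j208.08] = 159.28°
∠H(j24) = 20.27° − 159.28° = -139.01°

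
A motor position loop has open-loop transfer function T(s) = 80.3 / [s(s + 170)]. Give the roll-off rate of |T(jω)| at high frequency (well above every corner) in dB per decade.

-40 dB/decade

With 0 zeros and 2 poles, the high-frequency asymptotic slope is 20 × (0 − 2) = -40 dB/decade.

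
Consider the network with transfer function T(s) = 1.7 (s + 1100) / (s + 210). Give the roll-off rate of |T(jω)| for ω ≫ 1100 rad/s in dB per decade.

With 1 zero and 1 pole, the high-frequency asymptotic slope is 20 × (1 − 1) = 0 dB/decade.

0 dB/decade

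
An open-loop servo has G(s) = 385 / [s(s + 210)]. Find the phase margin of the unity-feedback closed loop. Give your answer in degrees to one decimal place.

89.5 deg

Gain crossover: |G(jω)| = 1 at ω ≈ 1.83 rad/s.
∠G(j1.83) = −90° − arctan(1.83/210) ≈ -90.50°
PM = 180° + (-90.50°) = 89.50°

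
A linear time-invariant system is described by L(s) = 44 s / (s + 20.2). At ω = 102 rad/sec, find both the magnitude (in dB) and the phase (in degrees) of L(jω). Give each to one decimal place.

|L| = 32.7 dB, ∠L = 11.2°

|j102| = 102
|j102 + 20.2| = √(102² + 20.2²) = 104
|L(j102)| = 44 × 102 / 104 = 43.162
20 log₁₀(43.162) = 32.70 dB
∠(j102) = 90.00°
∠(j102 + 20.2) = arctan(102/20.2) = 78.80°
∠L(j102) = 90.00° − 78.80° = 11.20°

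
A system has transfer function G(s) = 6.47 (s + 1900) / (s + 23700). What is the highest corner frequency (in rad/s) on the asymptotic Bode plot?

Break frequencies occur at each pole and zero magnitude: 1900 rad/s, 23700 rad/s.
The highest is 23700 rad/s.

23700 rad/s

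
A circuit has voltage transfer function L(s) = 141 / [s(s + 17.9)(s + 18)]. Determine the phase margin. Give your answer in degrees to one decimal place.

87.2°

Gain crossover: |L(jω)| = 1 at ω ≈ 0.437 rad s⁻¹.
∠L(j0.437) = −90° − arctan(0.437/17.9) − arctan(0.437/18) ≈ -92.79°
PM = 180° + (-92.79°) = 87.21°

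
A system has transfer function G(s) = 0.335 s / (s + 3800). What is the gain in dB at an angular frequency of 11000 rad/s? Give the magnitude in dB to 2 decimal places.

|j11000| = 1.1e+04
|j11000 + 3800| = √(11000² + 3800²) = 1.164e+04
|G(j11000)| = 0.335 × 1.1e+04 / 1.164e+04 = 0.31664
20 log₁₀(0.31664) = -9.989 dB

-9.99 dB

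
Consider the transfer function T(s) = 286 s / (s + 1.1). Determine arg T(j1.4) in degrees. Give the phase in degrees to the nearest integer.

∠(j1.4) = 90.00°
∠(j1.4 + 1.1) = arctan(1.4/1.1) = 51.84°
∠T(j1.4) = 90.00° − 51.84° = 38.16°

38 deg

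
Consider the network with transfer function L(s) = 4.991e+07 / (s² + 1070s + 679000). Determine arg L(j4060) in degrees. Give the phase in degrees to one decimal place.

∠[(j4060)² + 1070(j4060) + 679000] = ∠[-1.5805e+07 + j4.3442e+06] = 164.63°
∠L(j4060) = −164.63° = -164.63°

-164.6°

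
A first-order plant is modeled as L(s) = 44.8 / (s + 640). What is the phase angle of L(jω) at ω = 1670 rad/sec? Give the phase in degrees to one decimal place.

-69.0°

∠(j1670 + 640) = arctan(1670/640) = 69.03°
∠L(j1670) = −69.03° = -69.03°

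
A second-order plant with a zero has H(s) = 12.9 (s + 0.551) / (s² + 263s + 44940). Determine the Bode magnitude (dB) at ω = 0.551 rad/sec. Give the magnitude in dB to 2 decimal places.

-73.01 dB

|j0.551 + 0.551| = √(0.551² + 0.551²) = 0.7792
|(j0.551)² + 263(j0.551) + 44940| = |44940 + j144.91| = 4.494e+04
|H(j0.551)| = 12.9 × 0.7792 / 4.494e+04 = 0.00022368
20 log₁₀(0.00022368) = -73.008 dB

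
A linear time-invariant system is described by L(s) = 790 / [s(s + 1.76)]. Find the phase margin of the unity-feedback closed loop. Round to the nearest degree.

Gain crossover: |L(jω)| = 1 at ω ≈ 28.1 rad s⁻¹.
∠L(j28.1) = −90° − arctan(28.1/1.76) ≈ -176.41°
PM = 180° + (-176.41°) = 3.59°

4°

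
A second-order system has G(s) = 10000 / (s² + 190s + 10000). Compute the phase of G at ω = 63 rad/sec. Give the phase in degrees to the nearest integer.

∠[(j63)² + 190(j63) + 10000] = ∠[6031 + j11970] = 63.26°
∠G(j63) = −63.26° = -63.26°

-63°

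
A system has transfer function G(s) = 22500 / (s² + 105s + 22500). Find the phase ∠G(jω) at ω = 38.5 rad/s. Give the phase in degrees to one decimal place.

-10.9°

∠[(j38.5)² + 105(j38.5) + 22500] = ∠[21018 + j4042.5] = 10.89°
∠G(j38.5) = −10.89° = -10.89°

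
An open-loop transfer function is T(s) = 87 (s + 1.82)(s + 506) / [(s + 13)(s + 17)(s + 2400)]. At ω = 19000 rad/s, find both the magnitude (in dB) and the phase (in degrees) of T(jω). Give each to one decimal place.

|j19000 + 1.82| = √(19000² + 1.82²) = 1.9e+04
|j19000 + 506| = √(19000² + 506²) = 1.901e+04
|j19000 + 13| = √(19000² + 13²) = 1.9e+04
|j19000 + 17| = √(19000² + 17²) = 1.9e+04
|j19000 + 2400| = √(19000² + 2400²) = 1.915e+04
|T(j19000)| = 87 × 1.9e+04 × 1.901e+04 / (1.9e+04 × 1.9e+04 × 1.915e+04) = 0.0045445
20 log₁₀(0.0045445) = -46.85 dB
∠(j19000 + 1.82) = arctan(19000/1.82) = 89.99°
∠(j19000 + 506) = arctan(19000/506) = 88.47°
∠(j19000 + 13) = arctan(19000/13) = 89.96°
∠(j19000 + 17) = arctan(19000/17) = 89.95°
∠(j19000 + 2400) = arctan(19000/2400) = 82.80°
∠T(j19000) = 89.99° + 88.47° − (89.96° + 89.95° + 82.80°) = -84.24°

|T| = -46.9 dB, ∠T = -84.2°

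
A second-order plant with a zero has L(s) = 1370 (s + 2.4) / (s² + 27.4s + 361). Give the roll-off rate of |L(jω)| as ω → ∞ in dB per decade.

-20 dB/decade

With 1 zero and 2 poles, the high-frequency asymptotic slope is 20 × (1 − 2) = -20 dB/decade.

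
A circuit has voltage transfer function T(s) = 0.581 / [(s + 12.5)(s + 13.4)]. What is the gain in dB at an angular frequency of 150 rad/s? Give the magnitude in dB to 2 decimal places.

-91.82 dB

|j150 + 12.5| = √(150² + 12.5²) = 150.5
|j150 + 13.4| = √(150² + 13.4²) = 150.6
|T(j150)| = 0.581 / (150.5 × 150.6) = 2.5631e-05
20 log₁₀(2.5631e-05) = -91.825 dB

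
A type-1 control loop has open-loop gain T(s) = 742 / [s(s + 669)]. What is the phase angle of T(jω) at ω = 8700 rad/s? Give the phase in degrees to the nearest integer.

∠(j8700 + 669) = arctan(8700/669) = 85.60°
∠(j8700) = 90.00°
∠T(j8700) = − (85.60° + 90.00°) = -175.60°

-176°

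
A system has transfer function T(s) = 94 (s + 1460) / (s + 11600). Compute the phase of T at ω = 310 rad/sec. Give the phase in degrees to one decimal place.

10.5°

∠(j310 + 1460) = arctan(310/1460) = 11.99°
∠(j310 + 11600) = arctan(310/11600) = 1.53°
∠T(j310) = 11.99° − 1.53° = 10.46°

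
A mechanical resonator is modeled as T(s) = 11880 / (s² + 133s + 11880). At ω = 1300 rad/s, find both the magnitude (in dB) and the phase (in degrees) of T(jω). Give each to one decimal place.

|(j1300)² + 133(j1300) + 11880| = |-1.6781e+06 + j1.729e+05| = 1.687e+06
|T(j1300)| = 11880 / 1.687e+06 = 0.0070421
20 log₁₀(0.0070421) = -43.05 dB
∠[(j1300)² + 133(j1300) + 11880] = ∠[-1.6781e+06 + j1.729e+05] = 174.12°
∠T(j1300) = −174.12° = -174.12°

|T| = -43.0 dB, ∠T = -174.1°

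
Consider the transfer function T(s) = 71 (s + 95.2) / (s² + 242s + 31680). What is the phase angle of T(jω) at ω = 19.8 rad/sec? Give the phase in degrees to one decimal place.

3.0°

∠(j19.8 + 95.2) = arctan(19.8/95.2) = 11.75°
∠[(j19.8)² + 242(j19.8) + 31680] = ∠[31288 + j4791.6] = 8.71°
∠T(j19.8) = 11.75° − 8.71° = 3.04°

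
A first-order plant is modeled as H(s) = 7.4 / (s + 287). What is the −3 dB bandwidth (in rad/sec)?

287 rad/sec

For a single-pole low-pass, the −3 dB point is at the pole: ω = 287 rad/sec.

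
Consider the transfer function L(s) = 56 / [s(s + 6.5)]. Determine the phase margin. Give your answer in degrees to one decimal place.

Gain crossover: |L(jω)| = 1 at ω ≈ 6.22 rad s⁻¹.
∠L(j6.22) = −90° − arctan(6.22/6.5) ≈ -133.75°
PM = 180° + (-133.75°) = 46.25°

46.2°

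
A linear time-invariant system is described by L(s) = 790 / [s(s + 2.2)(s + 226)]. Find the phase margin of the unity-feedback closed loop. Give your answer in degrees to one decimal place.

Gain crossover: |L(jω)| = 1 at ω ≈ 1.35 rad/sec.
∠L(j1.35) = −90° − arctan(1.35/2.2) − arctan(1.35/226) ≈ -121.94°
PM = 180° + (-121.94°) = 58.06°

58.1°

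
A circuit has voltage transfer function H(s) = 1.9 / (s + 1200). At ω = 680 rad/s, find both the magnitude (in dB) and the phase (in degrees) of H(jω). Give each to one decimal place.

|H| = -57.2 dB, ∠H = -29.5 deg

|j680 + 1200| = √(680² + 1200²) = 1379
|H(j680)| = 1.9 / 1379 = 0.0013775
20 log₁₀(0.0013775) = -57.22 dB
∠(j680 + 1200) = arctan(680/1200) = 29.54°
∠H(j680) = −29.54° = -29.54°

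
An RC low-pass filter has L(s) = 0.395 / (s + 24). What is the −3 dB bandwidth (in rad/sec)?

For a single-pole low-pass, the −3 dB point is at the pole: ω = 24 rad/sec.

24 rad/sec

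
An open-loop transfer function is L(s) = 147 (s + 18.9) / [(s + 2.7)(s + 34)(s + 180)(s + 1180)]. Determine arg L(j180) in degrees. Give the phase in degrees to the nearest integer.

-138°

∠(j180 + 18.9) = arctan(180/18.9) = 84.01°
∠(j180 + 2.7) = arctan(180/2.7) = 89.14°
∠(j180 + 34) = arctan(180/34) = 79.30°
∠(j180 + 180) = arctan(180/180) = 45.00°
∠(j180 + 1180) = arctan(180/1180) = 8.67°
∠L(j180) = 84.01° − (89.14° + 79.30° + 45.00° + 8.67°) = -138.11°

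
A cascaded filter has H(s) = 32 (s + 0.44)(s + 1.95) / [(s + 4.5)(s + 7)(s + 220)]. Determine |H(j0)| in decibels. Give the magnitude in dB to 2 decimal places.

H(0) = 32 × 0.44 × 1.95 / (4.5 × 7 × 220) = 0.0039619
20 log₁₀(0.0039619) = -48.042 dB

-48.04 dB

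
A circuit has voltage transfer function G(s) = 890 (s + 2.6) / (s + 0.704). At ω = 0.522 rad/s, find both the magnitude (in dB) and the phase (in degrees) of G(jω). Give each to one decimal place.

|G| = 68.6 dB, ∠G = -25.2°

|j0.522 + 2.6| = √(0.522² + 2.6²) = 2.652
|j0.522 + 0.704| = √(0.522² + 0.704²) = 0.8764
|G(j0.522)| = 890 × 2.652 / 0.8764 = 2693
20 log₁₀(2693) = 68.60 dB
∠(j0.522 + 2.6) = arctan(0.522/2.6) = 11.35°
∠(j0.522 + 0.704) = arctan(0.522/0.704) = 36.56°
∠G(j0.522) = 11.35° − 36.56° = -25.20°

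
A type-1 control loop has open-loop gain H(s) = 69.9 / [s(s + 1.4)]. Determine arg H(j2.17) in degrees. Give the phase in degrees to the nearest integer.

-147°

∠(j2.17 + 1.4) = arctan(2.17/1.4) = 57.17°
∠(j2.17) = 90.00°
∠H(j2.17) = − (57.17° + 90.00°) = -147.17°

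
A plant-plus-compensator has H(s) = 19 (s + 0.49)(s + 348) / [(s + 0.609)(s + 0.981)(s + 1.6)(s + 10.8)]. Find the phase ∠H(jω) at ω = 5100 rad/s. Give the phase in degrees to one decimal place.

∠(j5100 + 0.49) = arctan(5100/0.49) = 89.99°
∠(j5100 + 348) = arctan(5100/348) = 86.10°
∠(j5100 + 0.609) = arctan(5100/0.609) = 89.99°
∠(j5100 + 0.981) = arctan(5100/0.981) = 89.99°
∠(j5100 + 1.6) = arctan(5100/1.6) = 89.98°
∠(j5100 + 10.8) = arctan(5100/10.8) = 89.88°
∠H(j5100) = 89.99° + 86.10° − (89.99° + 89.99° + 89.98° + 89.88°) = -183.75°

-183.8°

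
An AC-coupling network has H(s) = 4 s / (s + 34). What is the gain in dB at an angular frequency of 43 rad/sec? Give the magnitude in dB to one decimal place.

9.9 dB

|j43| = 43
|j43 + 34| = √(43² + 34²) = 54.82
|H(j43)| = 4 × 43 / 54.82 = 3.1377
20 log₁₀(3.1377) = 9.93 dB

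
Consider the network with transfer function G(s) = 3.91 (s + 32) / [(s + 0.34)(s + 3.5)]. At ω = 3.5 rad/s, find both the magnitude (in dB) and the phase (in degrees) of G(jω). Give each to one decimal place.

|j3.5 + 32| = √(3.5² + 32²) = 32.19
|j3.5 + 0.34| = √(3.5² + 0.34²) = 3.516
|j3.5 + 3.5| = √(3.5² + 3.5²) = 4.95
|G(j3.5)| = 3.91 × 32.19 / (3.516 × 4.95) = 7.2313
20 log₁₀(7.2313) = 17.18 dB
∠(j3.5 + 32) = arctan(3.5/32) = 6.24°
∠(j3.5 + 0.34) = arctan(3.5/0.34) = 84.45°
∠(j3.5 + 3.5) = arctan(3.5/3.5) = 45.00°
∠G(j3.5) = 6.24° − (84.45° + 45.00°) = -123.21°

|G| = 17.2 dB, ∠G = -123.2 deg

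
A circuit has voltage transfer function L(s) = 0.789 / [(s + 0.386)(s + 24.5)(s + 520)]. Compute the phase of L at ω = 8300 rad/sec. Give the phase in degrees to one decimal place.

∠(j8300 + 0.386) = arctan(8300/0.386) = 90.00°
∠(j8300 + 24.5) = arctan(8300/24.5) = 89.83°
∠(j8300 + 520) = arctan(8300/520) = 86.42°
∠L(j8300) = − (90.00° + 89.83° + 86.42°) = -266.24°

-266.2°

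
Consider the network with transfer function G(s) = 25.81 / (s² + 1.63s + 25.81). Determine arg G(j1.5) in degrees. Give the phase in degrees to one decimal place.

-5.9°

∠[(j1.5)² + 1.63(j1.5) + 25.81] = ∠[23.56 + j2.445] = 5.92°
∠G(j1.5) = −5.92° = -5.92°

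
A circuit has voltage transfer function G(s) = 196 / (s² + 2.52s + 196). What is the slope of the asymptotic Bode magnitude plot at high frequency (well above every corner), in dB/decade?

With 0 zeros and 2 poles, the high-frequency asymptotic slope is 20 × (0 − 2) = -40 dB/decade.

-40 dB/decade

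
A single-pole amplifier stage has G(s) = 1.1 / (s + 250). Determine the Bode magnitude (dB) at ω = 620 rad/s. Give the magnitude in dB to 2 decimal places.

|j620 + 250| = √(620² + 250²) = 668.5
|G(j620)| = 1.1 / 668.5 = 0.0016455
20 log₁₀(0.0016455) = -55.674 dB

-55.67 dB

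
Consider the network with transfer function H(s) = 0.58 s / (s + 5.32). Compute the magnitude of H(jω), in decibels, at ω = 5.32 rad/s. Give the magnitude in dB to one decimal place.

|j5.32| = 5.32
|j5.32 + 5.32| = √(5.32² + 5.32²) = 7.524
|H(j5.32)| = 0.58 × 5.32 / 7.524 = 0.41012
20 log₁₀(0.41012) = -7.74 dB

-7.7 dB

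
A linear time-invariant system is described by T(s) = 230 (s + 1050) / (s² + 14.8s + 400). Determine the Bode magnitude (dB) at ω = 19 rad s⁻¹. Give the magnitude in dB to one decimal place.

|j19 + 1050| = √(19² + 1050²) = 1050
|(j19)² + 14.8(j19) + 400| = |39 + j281.2| = 283.9
|T(j19)| = 230 × 1050 / 283.9 = 850.82
20 log₁₀(850.82) = 58.60 dB

58.6 dB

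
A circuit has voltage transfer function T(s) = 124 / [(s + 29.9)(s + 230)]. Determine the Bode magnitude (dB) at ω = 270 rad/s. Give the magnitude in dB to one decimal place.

|j270 + 29.9| = √(270² + 29.9²) = 271.7
|j270 + 230| = √(270² + 230²) = 354.7
|T(j270)| = 124 / (271.7 × 354.7) = 0.001287
20 log₁₀(0.001287) = -57.81 dB

-57.8 dB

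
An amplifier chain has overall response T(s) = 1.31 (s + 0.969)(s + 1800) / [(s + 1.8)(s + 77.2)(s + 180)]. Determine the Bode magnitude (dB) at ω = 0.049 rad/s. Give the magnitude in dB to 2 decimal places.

-20.78 dB

|j0.049 + 0.969| = √(0.049² + 0.969²) = 0.9702
|j0.049 + 1800| = √(0.049² + 1800²) = 1800
|j0.049 + 1.8| = √(0.049² + 1.8²) = 1.801
|j0.049 + 77.2| = √(0.049² + 77.2²) = 77.2
|j0.049 + 180| = √(0.049² + 180²) = 180
|T(j0.049)| = 1.31 × 0.9702 × 1800 / (1.801 × 77.2 × 180) = 0.091432
20 log₁₀(0.091432) = -20.778 dB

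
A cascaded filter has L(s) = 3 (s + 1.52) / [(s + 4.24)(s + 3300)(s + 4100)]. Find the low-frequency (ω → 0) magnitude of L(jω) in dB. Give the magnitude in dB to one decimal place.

-142.0 dB

L(0) = 3 × 1.52 / (4.24 × 3300 × 4100) = 7.9488e-08
20 log₁₀(7.9488e-08) = -141.99 dB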